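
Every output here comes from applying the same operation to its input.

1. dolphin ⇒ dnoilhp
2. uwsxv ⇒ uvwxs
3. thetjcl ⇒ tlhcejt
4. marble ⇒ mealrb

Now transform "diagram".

dmiaarg

In each case the input is transformed by: take characters alternately from the front and the back (1st, last, 2nd, 2nd-last, ...).
For "diagram" the result is "dmiaarg".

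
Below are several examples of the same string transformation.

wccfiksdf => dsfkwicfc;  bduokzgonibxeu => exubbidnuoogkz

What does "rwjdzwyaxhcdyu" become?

Looking at the pairs, the operation is to move the last 2 characters to the front (rotate right by 2), then take characters alternately from the front and the back (1st, last, 2nd, 2nd-last, ...).
Applying both steps to "rwjdzwyaxhcdyu": "yurwjdzwyaxhcd", then "yducrhwxjadyzw".

yducrhwxjadyzw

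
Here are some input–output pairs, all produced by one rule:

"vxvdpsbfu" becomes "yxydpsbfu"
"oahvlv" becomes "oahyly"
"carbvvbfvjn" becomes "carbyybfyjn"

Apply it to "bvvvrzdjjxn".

Looking at the pairs, the operation is to replace every "v" with "y".
"bvvvrzdjjxn" → "byyyrzdjjxn".

byyyrzdjjxn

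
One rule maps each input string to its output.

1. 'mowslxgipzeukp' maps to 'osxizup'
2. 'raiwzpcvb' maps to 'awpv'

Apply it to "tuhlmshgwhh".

Looking at the pairs, the operation is to keep every other character starting from the second (positions 2nd, 4th, 6th, ...).
Doing the same to "tuhlmshgwhh": "ulsgh".

ulsgh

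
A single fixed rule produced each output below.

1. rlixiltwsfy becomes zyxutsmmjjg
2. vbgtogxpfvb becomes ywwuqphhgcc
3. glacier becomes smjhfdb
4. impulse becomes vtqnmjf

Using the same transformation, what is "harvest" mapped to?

Each output is the input with this applied: sort the characters into reverse alphabetical order, then shift every letter 1 place forward in the alphabet (wrapping around).
"harvest" → "wutsifb".

wutsifb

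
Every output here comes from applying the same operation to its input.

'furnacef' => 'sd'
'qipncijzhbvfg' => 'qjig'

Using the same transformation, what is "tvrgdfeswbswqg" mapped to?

sgxx

What's happening: shift every letter 1 place forward in the alphabet (wrapping around), then keep one character in every 3, starting at position 3 (positions 3rd, 6th, 9th, ...).
"tvrgdfeswbswqg" → "uwshegftxctxrh" → "sgxx".
(Check on "furnacef": → "gvsobdfg" → "sd" ✓)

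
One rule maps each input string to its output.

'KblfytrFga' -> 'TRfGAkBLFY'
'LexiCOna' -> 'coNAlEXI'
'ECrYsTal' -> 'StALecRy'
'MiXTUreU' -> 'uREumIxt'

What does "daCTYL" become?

The pattern: flip the case of every letter, then swap the front and back halves of the string.
On "daCTYL": the first step gives "DActyl", and the second then gives "tylDAc".

tylDAc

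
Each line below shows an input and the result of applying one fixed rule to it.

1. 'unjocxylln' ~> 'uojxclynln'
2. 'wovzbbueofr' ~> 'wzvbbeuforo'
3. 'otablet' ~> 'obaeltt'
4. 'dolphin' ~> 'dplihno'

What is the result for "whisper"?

wsieprh

Looking at the pairs, the operation is to swap each adjacent pair of characters (1↔2, 3↔4, ...), then move the first character to the end.
Starting from "whisper": after the first operation, "hwsiepr"; after the second, "wsieprh".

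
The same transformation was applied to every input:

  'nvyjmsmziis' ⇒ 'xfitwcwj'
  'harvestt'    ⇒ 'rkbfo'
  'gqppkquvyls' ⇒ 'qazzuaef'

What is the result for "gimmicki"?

The transformation: delete the last 3 characters, then shift every letter 10 places forward in the alphabet (wrapping around).
For "gimmicki", step one produces "gimmi"; step two turns that into "qswws".
(Check on "harvestt": → "harve" → "rkbfo" ✓)

qswws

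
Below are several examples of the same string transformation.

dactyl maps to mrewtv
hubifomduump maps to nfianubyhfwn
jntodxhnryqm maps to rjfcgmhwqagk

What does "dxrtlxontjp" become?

mciwqkmeqhg

Looking at the pairs, the operation is to move the last 3 characters to the front (rotate right by 3), then shift every letter 7 places backward in the alphabet (wrapping around).
Working it through for "dxrtlxontjp": intermediate "tjpdxrtlxon", final "mciwqkmeqhg".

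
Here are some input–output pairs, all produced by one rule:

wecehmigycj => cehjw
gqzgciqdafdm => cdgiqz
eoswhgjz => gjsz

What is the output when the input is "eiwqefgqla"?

What's happening: sort the characters into alphabetical order, then keep every other character starting from the second (positions 2nd, 4th, 6th, ...).
Starting from "eiwqefgqla": after the first operation, "aeefgilqqw"; after the second, "efiqw".
(Check on "wecehmigycj": → "cceeghijmwy" → "cehjw" ✓)

efiqw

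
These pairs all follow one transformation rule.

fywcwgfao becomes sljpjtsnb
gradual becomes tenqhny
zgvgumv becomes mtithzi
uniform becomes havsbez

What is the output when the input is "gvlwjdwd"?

tiyjwqjq

In each case the input is transformed by: shift every letter 13 places forward in the alphabet (wrapping around) — i.e. ROT13.
Doing the same to "gvlwjdwd": "tiyjwqjq".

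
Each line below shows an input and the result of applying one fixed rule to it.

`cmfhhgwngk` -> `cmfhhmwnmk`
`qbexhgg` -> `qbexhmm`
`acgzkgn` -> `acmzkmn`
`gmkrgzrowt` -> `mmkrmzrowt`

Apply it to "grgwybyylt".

The rule is to replace every "g" with "m".
So "grgwybyylt" becomes "mrmwybyylt".

mrmwybyylt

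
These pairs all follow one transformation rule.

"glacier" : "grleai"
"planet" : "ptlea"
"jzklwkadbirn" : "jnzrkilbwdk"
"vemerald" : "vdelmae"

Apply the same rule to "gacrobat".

Rule — take characters alternately from the front and the back (1st, last, 2nd, 2nd-last, ...), then delete the last character.
For "gacrobat", step one produces "gtaacbro"; step two turns that into "gtaacbr".

gtaacbr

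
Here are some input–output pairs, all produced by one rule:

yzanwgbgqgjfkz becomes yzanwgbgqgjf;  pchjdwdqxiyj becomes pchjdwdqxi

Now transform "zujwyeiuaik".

zujwyeiua

Each output is the input with this applied: delete the last 2 characters.
Applying that to "zujwyeiuaik" gives "zujwyeiua".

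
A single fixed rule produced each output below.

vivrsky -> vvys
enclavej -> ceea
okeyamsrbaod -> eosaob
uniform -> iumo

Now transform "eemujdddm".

In each case the input is transformed by: keep every other character starting from the first (positions 1st, 3rd, 5th, ...), then swap each adjacent pair of characters (1↔2, 3↔4, ...).
Applying that to "eemujdddm" gives "medjm".

medjm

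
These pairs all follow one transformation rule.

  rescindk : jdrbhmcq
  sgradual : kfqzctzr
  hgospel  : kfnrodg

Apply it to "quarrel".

ktzqqdp

Rule — shift every letter 1 place backward in the alphabet (wrapping around), then swap the first and last characters.
On "quarrel": the first step gives "ptzqqdk", and the second then gives "ktzqqdp".
(Check on "rescindk": → "qdrbhmcj" → "jdrbhmcq" ✓)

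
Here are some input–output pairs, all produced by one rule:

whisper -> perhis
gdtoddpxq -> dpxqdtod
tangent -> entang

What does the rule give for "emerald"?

In each case the input is transformed by: delete the first character, then swap the front and back halves of the string.
For "emerald", step one produces "merald"; step two turns that into "aldmer".

aldmer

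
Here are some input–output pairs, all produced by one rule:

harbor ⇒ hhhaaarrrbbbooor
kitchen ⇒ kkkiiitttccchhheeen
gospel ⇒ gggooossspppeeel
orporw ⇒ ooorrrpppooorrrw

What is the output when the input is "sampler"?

The transformation: repeat every character 3 times, then delete the last 2 characters.
Applying both steps to "sampler": "sssaaammmpppllleeerrr", then "sssaaammmpppllleeer".
(Check on "kitchen": → "kkkiiitttccchhheeennn" → "kkkiiitttccchhheeen" ✓)

sssaaammmpppllleeer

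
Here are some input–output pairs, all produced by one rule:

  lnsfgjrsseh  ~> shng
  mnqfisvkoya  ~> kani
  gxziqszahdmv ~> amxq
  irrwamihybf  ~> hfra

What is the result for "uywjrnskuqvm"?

What's happening: keep one character in every 3, starting at position 2 (positions 2nd, 5th, 8th, ...), then swap the front and back halves of the string.
"uywjrnskuqvm" → "yrkv" → "kvyr".

kvyr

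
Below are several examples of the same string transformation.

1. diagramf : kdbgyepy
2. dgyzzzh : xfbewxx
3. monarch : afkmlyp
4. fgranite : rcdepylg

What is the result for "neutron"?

Looking at the pairs, the operation is to shift every letter 2 places backward in the alphabet (wrapping around), then move the last 2 characters to the front (rotate right by 2).
On "neutron": the first step gives "lcsrpml", and the second then gives "mllcsrp".

mllcsrp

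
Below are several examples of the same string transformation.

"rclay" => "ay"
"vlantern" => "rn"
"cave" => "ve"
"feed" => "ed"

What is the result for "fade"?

de

The transformation: keep only the last 2 characters.
Applying that to "fade" gives "de".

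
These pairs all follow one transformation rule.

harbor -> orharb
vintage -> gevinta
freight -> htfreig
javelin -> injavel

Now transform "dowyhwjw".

The pattern: move the last 2 characters to the front (rotate right by 2).
"dowyhwjw" → "jwdowyhw".

jwdowyhw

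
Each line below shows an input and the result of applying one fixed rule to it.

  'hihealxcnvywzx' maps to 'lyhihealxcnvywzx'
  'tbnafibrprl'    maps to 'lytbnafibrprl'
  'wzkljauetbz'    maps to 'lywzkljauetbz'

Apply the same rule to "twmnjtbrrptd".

lytwmnjtbrrptd

In each case the input is transformed by: prepend "ly".
Applying that to "twmnjtbrrptd" gives "lytwmnjtbrrptd".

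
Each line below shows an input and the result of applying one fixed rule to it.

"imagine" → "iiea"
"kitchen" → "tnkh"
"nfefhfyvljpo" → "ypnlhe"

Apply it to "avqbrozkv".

zvrqa

The rule is to keep every other character starting from the first (positions 1st, 3rd, 5th, ...), then sort the characters into reverse alphabetical order.
Doing the same to "avqbrozkv": "zvrqa".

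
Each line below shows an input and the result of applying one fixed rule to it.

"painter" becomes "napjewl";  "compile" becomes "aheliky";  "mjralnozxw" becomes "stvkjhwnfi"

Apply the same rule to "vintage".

acwpjer

The transformation: shift every letter 4 places backward in the alphabet (wrapping around), then reverse the string.
Starting from "vintage": after the first operation, "rejpwca"; after the second, "acwpjer".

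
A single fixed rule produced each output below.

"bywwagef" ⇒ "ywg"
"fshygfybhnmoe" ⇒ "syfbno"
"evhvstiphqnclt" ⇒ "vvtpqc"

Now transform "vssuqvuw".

suv

What's happening: delete the last character, then keep every other character starting from the second (positions 2nd, 4th, 6th, ...).
For "vssuqvuw", step one produces "vssuqvu"; step two turns that into "suv".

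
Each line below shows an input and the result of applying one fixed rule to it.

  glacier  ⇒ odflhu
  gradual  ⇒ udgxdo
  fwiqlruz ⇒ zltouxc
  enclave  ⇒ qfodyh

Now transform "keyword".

hbzrug

The transformation: delete the first character, then shift every letter 3 places forward in the alphabet (wrapping around).
Applying that to "keyword" gives "hbzrug".
(Check on "glacier": → "lacier" → "odflhu" ✓)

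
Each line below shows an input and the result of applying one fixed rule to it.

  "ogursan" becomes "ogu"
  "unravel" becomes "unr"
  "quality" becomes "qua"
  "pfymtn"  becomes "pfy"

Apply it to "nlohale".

What's happening: keep only the first 3 characters.
Applying that to "nlohale" gives "nlo".

nlo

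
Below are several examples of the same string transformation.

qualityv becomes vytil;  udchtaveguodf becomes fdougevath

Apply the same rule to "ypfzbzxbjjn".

Looking at the pairs, the operation is to delete the first 3 characters, then reverse the string.
Starting from "ypfzbzxbjjn": after the first operation, "zbzxbjjn"; after the second, "njjbxzbz".

njjbxzbz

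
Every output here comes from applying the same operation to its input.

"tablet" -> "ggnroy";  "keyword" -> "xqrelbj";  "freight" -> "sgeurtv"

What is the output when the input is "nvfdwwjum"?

What's happening: take characters alternately from the front and the back (1st, last, 2nd, 2nd-last, ...), then shift every letter 13 places forward in the alphabet (wrapping around) — i.e. ROT13.
Applying both steps to "nvfdwwjum": "nmvufjdww", then "azihswqjj".

azihswqjj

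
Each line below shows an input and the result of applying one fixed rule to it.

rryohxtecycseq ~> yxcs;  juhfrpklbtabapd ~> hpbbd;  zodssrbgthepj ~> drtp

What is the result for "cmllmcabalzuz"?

The transformation: keep one character in every 3, starting at position 3 (positions 3rd, 6th, 9th, ...).
Doing the same to "cmllmcabalzuz": "lcau".

lcau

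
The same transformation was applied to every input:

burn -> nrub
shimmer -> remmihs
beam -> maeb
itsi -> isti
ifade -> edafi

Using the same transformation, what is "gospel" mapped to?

lepsog

The rule is to reverse the string.
Doing the same to "gospel": "lepsog".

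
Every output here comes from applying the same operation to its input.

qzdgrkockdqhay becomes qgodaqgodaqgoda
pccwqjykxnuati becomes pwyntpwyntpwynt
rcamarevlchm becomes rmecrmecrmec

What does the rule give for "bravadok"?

bvobvobvo

The pattern: keep one character in every 3, starting at position 1 (positions 1st, 4th, 7th, ...), then write the whole string 3 times in a row.
For "bravadok", step one produces "bvo"; step two turns that into "bvobvobvo".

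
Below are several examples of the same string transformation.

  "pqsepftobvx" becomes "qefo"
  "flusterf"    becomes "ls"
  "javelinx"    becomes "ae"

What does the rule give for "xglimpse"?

What's happening: delete the last 3 characters, then keep every other character starting from the second (positions 2nd, 4th, 6th, ...).
For "xglimpse", step one produces "xglim"; step two turns that into "gi".

gi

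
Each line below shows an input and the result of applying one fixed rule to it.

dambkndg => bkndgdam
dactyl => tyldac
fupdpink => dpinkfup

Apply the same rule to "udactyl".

ctyluda

Rule — move the first 3 characters to the end (rotate left by 3).
"udactyl" → "ctyluda".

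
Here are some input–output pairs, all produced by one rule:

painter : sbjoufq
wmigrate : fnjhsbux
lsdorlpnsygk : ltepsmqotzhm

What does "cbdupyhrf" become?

gcevqzisd

What's happening: swap the first and last characters, then shift every letter 1 place forward in the alphabet (wrapping around).
Doing the same to "cbdupyhrf": "gcevqzisd".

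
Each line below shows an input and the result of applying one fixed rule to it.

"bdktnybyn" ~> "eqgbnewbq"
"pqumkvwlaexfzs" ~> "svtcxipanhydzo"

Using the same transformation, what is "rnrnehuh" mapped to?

The rule is to take characters alternately from the front and the back (1st, last, 2nd, 2nd-last, ...), then shift every letter 3 places forward in the alphabet (wrapping around).
On "rnrnehuh": the first step gives "rhnurhne", and the second then gives "ukqxukqh".
(Check on "pqumkvwlaexfzs": → "psqzufmxkevawl" → "svtcxipanhydzo" ✓)

ukqxukqh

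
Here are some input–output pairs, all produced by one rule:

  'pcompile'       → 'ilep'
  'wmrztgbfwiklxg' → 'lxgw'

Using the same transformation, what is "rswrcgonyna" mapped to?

ynar

Looking at the pairs, the operation is to move the first character to the end, then keep only the last 4 characters.
Applying that to "rswrcgonyna" gives "ynar".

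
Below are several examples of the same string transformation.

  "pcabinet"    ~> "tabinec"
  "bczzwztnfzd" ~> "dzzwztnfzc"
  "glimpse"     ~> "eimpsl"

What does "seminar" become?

Looking at the pairs, the operation is to delete the first character, then swap the first and last characters.
On "seminar": the first step gives "eminar", and the second then gives "rminae".

rminae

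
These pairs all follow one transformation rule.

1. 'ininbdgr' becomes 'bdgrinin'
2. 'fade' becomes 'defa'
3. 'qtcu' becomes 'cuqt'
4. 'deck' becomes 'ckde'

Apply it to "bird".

What's happening: swap the front and back halves of the string.
So "bird" becomes "rdbi".

rdbi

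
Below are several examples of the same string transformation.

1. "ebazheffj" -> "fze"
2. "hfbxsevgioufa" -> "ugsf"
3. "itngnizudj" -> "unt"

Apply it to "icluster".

tl

Rule — reverse the string, then keep one character in every 3, starting at position 3 (positions 3rd, 6th, 9th, ...).
Doing the same to "icluster": "tl".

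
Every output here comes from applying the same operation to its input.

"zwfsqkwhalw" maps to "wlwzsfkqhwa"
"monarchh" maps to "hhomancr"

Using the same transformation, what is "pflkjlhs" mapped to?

What's happening: move the last 2 characters to the front (rotate right by 2), then swap each adjacent pair of characters (1↔2, 3↔4, ...).
For "pflkjlhs", step one produces "hspflkjl"; step two turns that into "shfpkllj".

shfpkllj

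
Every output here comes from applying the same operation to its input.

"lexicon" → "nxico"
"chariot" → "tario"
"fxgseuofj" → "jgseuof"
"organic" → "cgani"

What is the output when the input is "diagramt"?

The pattern: delete the first 2 characters, then move the last character to the front.
On "diagramt": the first step gives "agramt", and the second then gives "tagram".

tagram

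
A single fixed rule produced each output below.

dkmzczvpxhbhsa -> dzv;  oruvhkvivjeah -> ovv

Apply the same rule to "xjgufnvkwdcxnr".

xuv

What's happening: keep one character in every 3, starting at position 1 (positions 1st, 4th, 7th, ...), then keep only the first 3 characters.
Working it through for "xjgufnvkwdcxnr": intermediate "xuvdn", final "xuv".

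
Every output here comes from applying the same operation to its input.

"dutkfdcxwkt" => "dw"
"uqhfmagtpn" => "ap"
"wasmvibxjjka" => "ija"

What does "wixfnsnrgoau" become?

sgu

The rule is to delete the first 3 characters, then keep one character in every 3, starting at position 3 (positions 3rd, 6th, 9th, ...).
"wixfnsnrgoau" → "fnsnrgoau" → "sgu".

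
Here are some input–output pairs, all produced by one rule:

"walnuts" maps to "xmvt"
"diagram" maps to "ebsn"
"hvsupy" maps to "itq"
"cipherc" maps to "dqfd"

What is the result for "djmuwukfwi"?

What's happening: keep every other character starting from the first (positions 1st, 3rd, 5th, ...), then shift every letter 1 place forward in the alphabet (wrapping around).
For "djmuwukfwi", step one produces "dmwkw"; step two turns that into "enxlx".

enxlx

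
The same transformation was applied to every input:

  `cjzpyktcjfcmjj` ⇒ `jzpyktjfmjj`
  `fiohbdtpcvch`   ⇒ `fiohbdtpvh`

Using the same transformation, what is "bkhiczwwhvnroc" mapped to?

bkhizwwhvnro

The transformation: remove every "c".
Doing the same to "bkhiczwwhvnroc": "bkhizwwhvnro".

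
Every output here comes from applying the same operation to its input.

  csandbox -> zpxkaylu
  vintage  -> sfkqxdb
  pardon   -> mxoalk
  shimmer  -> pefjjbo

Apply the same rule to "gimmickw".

What's happening: shift every letter 3 places backward in the alphabet (wrapping around).
So "gimmickw" becomes "dfjjfzht".

dfjjfzht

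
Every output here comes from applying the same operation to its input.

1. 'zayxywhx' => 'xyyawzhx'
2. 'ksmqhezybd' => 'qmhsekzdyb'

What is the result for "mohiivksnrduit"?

ihiovmktsinurd

In each case the input is transformed by: move the first 3 characters to the end (rotate left by 3), then take characters alternately from the front and the back (1st, last, 2nd, 2nd-last, ...).
Applying both steps to "mohiivksnrduit": "iivksnrduitmoh", then "ihiovmktsinurd".
(Check on "ksmqhezybd": → "qhezybdksm" → "qmhsekzdyb" ✓)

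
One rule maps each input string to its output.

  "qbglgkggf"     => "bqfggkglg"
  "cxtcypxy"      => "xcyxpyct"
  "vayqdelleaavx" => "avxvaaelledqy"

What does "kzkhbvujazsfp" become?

The transformation: move the first 2 characters to the end (rotate left by 2), then reverse the string.
On "kzkhbvujazsfp": the first step gives "khbvujazsfpkz", and the second then gives "zkpfszajuvbhk".

zkpfszajuvbhk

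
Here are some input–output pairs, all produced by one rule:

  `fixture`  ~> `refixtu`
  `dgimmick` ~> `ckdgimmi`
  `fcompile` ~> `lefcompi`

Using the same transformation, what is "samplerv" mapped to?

rvsample

The transformation: move the last 2 characters to the front (rotate right by 2).
So "samplerv" becomes "rvsample".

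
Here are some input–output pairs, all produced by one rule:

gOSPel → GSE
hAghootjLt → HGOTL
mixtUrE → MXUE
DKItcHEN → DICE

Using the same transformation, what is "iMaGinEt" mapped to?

Rule — keep every other character starting from the first (positions 1st, 3rd, 5th, ...), then convert every letter to uppercase.
Working it through for "iMaGinEt": intermediate "iaiE", final "IAIE".

IAIE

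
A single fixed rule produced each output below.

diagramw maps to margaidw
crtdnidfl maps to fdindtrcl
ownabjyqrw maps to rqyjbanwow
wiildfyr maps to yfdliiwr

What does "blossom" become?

ossolbm

Rule — move the last character to the front, then reverse the string.
On "blossom": the first step gives "mblosso", and the second then gives "ossolbm".
(Check on "diagramw": → "wdiagram" → "margaidw" ✓)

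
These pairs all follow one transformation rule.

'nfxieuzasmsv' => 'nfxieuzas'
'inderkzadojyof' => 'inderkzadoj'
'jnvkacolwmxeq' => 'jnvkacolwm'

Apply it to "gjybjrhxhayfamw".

The rule is to delete the last 3 characters.
So "gjybjrhxhayfamw" becomes "gjybjrhxhayf".

gjybjrhxhayf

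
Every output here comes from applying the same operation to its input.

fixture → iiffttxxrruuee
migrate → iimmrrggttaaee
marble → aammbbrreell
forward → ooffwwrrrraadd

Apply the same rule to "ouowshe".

uuoowwoohhssee

The rule is to swap each adjacent pair of characters (1↔2, 3↔4, ...), then double every character.
Applying both steps to "ouowshe": "uowohse", then "uuoowwoohhssee".
(Check on "migrate": → "imrgtae" → "iimmrrggttaaee" ✓)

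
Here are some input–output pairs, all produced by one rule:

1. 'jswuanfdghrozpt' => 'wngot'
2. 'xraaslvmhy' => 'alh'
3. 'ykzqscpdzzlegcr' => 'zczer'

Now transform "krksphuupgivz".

Looking at the pairs, the operation is to keep one character in every 3, starting at position 3 (positions 3rd, 6th, 9th, ...).
So "krksphuupgivz" becomes "khpv".

khpv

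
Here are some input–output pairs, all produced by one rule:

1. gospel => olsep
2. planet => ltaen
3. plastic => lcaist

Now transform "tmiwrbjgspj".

mjipwsrgbj

The pattern: delete the first character, then take characters alternately from the front and the back (1st, last, 2nd, 2nd-last, ...).
Applying that to "tmiwrbjgspj" gives "mjipwsrgbj".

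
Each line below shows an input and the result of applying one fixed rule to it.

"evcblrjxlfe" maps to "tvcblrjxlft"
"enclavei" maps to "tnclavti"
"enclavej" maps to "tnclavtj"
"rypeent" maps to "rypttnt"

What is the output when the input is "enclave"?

Each output is the input with this applied: replace every "e" with "t".
Applying that to "enclave" gives "tnclavt".

tnclavt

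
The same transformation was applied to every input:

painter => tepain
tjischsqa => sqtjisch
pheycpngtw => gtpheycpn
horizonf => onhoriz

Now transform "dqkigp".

igdqk

Rule — delete the last character, then move the last 2 characters to the front (rotate right by 2).
Applying both steps to "dqkigp": "dqkig", then "igdqk".
(Check on "horizonf": → "horizon" → "onhoriz" ✓)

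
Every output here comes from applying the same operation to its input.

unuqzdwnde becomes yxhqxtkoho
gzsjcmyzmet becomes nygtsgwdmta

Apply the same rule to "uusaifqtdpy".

sjxnkzcumoo

Rule — shift every letter 6 places backward in the alphabet (wrapping around), then reverse the string.
Starting from "uusaifqtdpy": after the first operation, "oomuczknxjs"; after the second, "sjxnkzcumoo".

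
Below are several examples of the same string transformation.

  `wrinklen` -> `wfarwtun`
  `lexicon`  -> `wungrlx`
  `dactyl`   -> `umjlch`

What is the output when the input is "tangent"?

ccjwpnw

Rule — move the last character to the front, then shift every letter 9 places forward in the alphabet (wrapping around).
"tangent" → "ccjwpnw".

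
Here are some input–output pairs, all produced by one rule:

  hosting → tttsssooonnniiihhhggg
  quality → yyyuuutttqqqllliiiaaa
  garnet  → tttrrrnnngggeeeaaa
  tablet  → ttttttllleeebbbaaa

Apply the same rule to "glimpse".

ssspppmmmllliiigggeee

The rule is to sort the characters into reverse alphabetical order, then repeat every character 3 times.
Starting from "glimpse": after the first operation, "spmlige"; after the second, "ssspppmmmllliiigggeee".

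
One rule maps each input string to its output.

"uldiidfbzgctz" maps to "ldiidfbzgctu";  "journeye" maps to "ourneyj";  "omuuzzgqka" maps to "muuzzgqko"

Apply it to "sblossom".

blossos

Rule — delete the last character, then move the first character to the end.
Starting from "sblossom": after the first operation, "sblosso"; after the second, "blossos".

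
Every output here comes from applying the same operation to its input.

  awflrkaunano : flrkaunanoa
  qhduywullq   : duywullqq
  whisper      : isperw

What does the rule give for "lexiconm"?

xiconml

In each case the input is transformed by: move the first 2 characters to the end (rotate left by 2), then delete the last character.
For "lexiconm" the result is "xiconml".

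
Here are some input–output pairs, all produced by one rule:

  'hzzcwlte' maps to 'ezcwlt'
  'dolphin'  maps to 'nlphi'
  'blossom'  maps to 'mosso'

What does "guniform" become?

What's happening: delete the first 2 characters, then move the last character to the front.
For "guniform", step one produces "niform"; step two turns that into "mnifor".

mnifor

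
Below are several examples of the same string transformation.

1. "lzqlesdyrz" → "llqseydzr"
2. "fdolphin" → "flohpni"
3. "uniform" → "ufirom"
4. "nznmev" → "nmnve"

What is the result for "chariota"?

Each output is the input with this applied: swap each adjacent pair of characters (1↔2, 3↔4, ...), then delete the first character.
Applying both steps to "chariota": "hcraoiat", then "craoiat".

craoiat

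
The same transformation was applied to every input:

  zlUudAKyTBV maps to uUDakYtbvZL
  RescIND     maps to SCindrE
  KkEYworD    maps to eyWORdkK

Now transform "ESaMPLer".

Each output is the input with this applied: flip the case of every letter, then move the first 2 characters to the end (rotate left by 2).
Applying both steps to "ESaMPLer": "esAmplER", then "AmplERes".

AmplERes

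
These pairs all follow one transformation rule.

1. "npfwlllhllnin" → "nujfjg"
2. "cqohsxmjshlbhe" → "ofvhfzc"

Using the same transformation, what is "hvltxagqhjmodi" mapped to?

tryohmg

The transformation: shift every letter 2 places backward in the alphabet (wrapping around), then keep every other character starting from the second (positions 2nd, 4th, 6th, ...).
Applying both steps to "hvltxagqhjmodi": "ftjrvyeofhkmbg", then "tryohmg".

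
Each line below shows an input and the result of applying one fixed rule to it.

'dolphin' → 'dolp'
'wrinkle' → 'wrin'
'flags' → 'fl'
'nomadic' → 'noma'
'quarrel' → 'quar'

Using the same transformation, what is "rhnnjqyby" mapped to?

rhnnjq

The pattern: delete the last 3 characters.
"rhnnjqyby" → "rhnnjq".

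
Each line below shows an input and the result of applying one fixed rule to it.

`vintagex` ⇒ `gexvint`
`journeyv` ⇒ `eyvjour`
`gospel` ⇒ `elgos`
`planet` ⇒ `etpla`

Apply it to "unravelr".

Each output is the input with this applied: swap the front and back halves of the string, then delete the first character.
On "unravelr": the first step gives "velrunra", and the second then gives "elrunra".

elrunra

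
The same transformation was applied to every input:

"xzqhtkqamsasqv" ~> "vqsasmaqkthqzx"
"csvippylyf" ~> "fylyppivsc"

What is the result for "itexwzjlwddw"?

The rule is to reverse the string.
So "itexwzjlwddw" becomes "wddwljzwxeti".

wddwljzwxeti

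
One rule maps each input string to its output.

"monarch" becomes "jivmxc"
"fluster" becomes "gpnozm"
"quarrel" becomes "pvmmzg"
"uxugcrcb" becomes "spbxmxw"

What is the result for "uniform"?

The rule is to shift every letter 5 places backward in the alphabet (wrapping around), then delete the first character.
For "uniform", step one produces "pidajmh"; step two turns that into "idajmh".
(Check on "monarch": → "hjivmxc" → "jivmxc" ✓)

idajmh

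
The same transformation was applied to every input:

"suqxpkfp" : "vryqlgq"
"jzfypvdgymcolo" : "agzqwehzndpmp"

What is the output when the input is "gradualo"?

The rule is to shift every letter 1 place forward in the alphabet (wrapping around), then delete the first character.
"gradualo" → "hsbevbmp" → "sbevbmp".

sbevbmp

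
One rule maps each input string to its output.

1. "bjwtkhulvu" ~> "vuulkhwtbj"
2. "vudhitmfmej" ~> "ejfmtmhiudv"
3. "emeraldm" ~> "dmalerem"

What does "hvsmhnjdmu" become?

mujdhnsmhv

Rule — reverse the string, then swap each adjacent pair of characters (1↔2, 3↔4, ...).
Applying both steps to "hvsmhnjdmu": "umdjnhmsvh", then "mujdhnsmhv".
(Check on "emeraldm": → "mdlareme" → "dmalerem" ✓)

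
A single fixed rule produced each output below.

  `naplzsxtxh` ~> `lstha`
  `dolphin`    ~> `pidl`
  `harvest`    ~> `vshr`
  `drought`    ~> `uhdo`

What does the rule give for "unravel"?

Each output is the input with this applied: move the first 3 characters to the end (rotate left by 3), then keep every other character starting from the first (positions 1st, 3rd, 5th, ...).
Applying that to "unravel" gives "aeur".

aeur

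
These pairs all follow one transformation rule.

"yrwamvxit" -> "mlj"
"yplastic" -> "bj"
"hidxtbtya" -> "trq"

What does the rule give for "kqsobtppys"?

ijo

The rule is to shift every letter 10 places backward in the alphabet (wrapping around), then keep one character in every 3, starting at position 3 (positions 3rd, 6th, 9th, ...).
Working it through for "kqsobtppys": intermediate "agierjffoi", final "ijo".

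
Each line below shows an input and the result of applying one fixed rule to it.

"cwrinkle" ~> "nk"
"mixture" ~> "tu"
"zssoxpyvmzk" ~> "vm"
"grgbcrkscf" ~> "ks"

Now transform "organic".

What's happening: move the last 2 characters to the front (rotate right by 2), then keep only the last 2 characters.
For "organic" the result is "an".

an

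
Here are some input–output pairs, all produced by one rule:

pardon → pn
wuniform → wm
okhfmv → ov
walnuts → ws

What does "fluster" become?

fr

The rule is to take characters alternately from the front and the back (1st, last, 2nd, 2nd-last, ...), then keep only the first 2 characters.
"fluster" → "frleuts" → "fr".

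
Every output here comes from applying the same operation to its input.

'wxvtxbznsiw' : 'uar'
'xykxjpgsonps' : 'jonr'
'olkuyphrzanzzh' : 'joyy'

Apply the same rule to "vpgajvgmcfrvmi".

The pattern: keep one character in every 3, starting at position 3 (positions 3rd, 6th, 9th, ...), then shift every letter 1 place backward in the alphabet (wrapping around).
"vpgajvgmcfrvmi" → "gvcv" → "fubu".

fubu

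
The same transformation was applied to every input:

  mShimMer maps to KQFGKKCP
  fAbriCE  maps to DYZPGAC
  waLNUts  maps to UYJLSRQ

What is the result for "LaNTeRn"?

JYLRCPL

In each case the input is transformed by: shift every letter 2 places backward in the alphabet (wrapping around), then convert every letter to uppercase.
On "LaNTeRn": the first step gives "JyLRcPl", and the second then gives "JYLRCPL".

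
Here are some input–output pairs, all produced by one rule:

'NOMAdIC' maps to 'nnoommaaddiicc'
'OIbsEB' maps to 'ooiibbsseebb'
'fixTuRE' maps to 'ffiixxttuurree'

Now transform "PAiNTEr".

Looking at the pairs, the operation is to double every character, then convert every letter to lowercase.
On "PAiNTEr": the first step gives "PPAAiiNNTTEErr", and the second then gives "ppaaiinntteerr".
(Check on "NOMAdIC": → "NNOOMMAAddIICC" → "nnoommaaddiicc" ✓)

ppaaiinntteerr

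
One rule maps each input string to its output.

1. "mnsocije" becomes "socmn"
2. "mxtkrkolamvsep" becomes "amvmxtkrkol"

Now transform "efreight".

Rule — delete the last 3 characters, then move the last 3 characters to the front (rotate right by 3).
Starting from "efreight": after the first operation, "efrei"; after the second, "reief".

reief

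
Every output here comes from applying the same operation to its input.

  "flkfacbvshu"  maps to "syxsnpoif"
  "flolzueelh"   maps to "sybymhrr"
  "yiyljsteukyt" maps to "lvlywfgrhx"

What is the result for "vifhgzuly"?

ivsutmh

What's happening: delete the last 2 characters, then shift every letter 13 places forward in the alphabet (wrapping around) — i.e. ROT13.
"vifhgzuly" → "ivsutmh".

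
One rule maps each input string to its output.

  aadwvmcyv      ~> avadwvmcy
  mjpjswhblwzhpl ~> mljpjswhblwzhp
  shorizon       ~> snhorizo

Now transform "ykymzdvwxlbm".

ymkymzdvwxlb

The transformation: swap the first and last characters, then move the last character to the front.
Applying both steps to "ykymzdvwxlbm": "mkymzdvwxlby", then "ymkymzdvwxlb".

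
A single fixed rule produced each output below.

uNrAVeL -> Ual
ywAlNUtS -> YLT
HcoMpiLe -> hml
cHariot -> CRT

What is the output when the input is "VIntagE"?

vTe

Looking at the pairs, the operation is to flip the case of every letter, then keep one character in every 3, starting at position 1 (positions 1st, 4th, 7th, ...).
Applying both steps to "VIntagE": "viNTAGe", then "vTe".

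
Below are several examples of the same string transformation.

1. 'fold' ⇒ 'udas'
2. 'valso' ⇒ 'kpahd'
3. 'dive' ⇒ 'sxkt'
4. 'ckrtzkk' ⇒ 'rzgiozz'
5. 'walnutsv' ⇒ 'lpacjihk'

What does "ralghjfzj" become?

Each output is the input with this applied: shift every letter 11 places backward in the alphabet (wrapping around).
So "ralghjfzj" becomes "gpavwyuoy".

gpavwyuoy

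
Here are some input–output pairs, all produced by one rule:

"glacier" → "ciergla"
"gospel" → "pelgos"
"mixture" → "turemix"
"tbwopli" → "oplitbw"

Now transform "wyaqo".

Looking at the pairs, the operation is to move the first 3 characters to the end (rotate left by 3).
On "wyaqo" that produces "qowya".

qowya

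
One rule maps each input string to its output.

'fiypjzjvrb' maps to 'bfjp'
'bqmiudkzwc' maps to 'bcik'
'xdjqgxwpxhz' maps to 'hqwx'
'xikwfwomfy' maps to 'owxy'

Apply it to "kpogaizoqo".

gkoz

Each output is the input with this applied: keep one character in every 3, starting at position 1 (positions 1st, 4th, 7th, ...), then sort the characters into alphabetical order.
Starting from "kpogaizoqo": after the first operation, "kgzo"; after the second, "gkoz".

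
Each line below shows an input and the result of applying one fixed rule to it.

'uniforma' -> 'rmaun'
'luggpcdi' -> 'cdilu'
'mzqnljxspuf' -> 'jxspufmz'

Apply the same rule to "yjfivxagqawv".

Rule — move the first 2 characters to the end (rotate left by 2), then delete the first 3 characters.
On "yjfivxagqawv": the first step gives "fivxagqawvyj", and the second then gives "xagqawvyj".

xagqawvyj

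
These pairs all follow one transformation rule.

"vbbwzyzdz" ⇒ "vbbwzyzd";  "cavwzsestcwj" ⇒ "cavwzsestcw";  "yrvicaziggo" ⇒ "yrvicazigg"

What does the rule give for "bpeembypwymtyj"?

bpeembypwymty

The pattern: delete the last character.
Applying that to "bpeembypwymtyj" gives "bpeembypwymty".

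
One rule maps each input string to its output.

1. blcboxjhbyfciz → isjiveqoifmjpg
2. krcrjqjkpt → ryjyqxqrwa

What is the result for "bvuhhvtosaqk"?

icboocavzhxr

Rule — shift every letter 7 places forward in the alphabet (wrapping around).
So "bvuhhvtosaqk" becomes "icboocavzhxr".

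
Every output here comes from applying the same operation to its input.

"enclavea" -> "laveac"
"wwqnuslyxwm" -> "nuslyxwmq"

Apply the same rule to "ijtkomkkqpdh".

komkkqpdht

Rule — delete the first 2 characters, then move the first character to the end.
On "ijtkomkkqpdh": the first step gives "tkomkkqpdh", and the second then gives "komkkqpdht".
(Check on "enclavea": → "clavea" → "laveac" ✓)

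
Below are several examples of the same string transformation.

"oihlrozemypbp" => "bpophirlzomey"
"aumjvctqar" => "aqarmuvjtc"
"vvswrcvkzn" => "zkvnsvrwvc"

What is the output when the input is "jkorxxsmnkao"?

What's happening: move the last 3 characters to the front (rotate right by 3), then swap each adjacent pair of characters (1↔2, 3↔4, ...).
Working it through for "jkorxxsmnkao": intermediate "kaojkorxxsmn", final "akjookxrsxnm".

akjookxrsxnm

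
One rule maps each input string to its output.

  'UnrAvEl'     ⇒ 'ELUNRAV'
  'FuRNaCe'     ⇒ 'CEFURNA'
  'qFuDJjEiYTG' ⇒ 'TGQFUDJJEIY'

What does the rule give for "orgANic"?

Rule — move the last 2 characters to the front (rotate right by 2), then convert every letter to uppercase.
On "orgANic": the first step gives "icorgAN", and the second then gives "ICORGAN".

ICORGAN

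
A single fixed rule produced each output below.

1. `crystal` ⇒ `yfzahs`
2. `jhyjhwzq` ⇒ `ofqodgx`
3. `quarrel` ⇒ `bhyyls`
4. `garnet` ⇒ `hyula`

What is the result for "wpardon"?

Looking at the pairs, the operation is to shift every letter 7 places forward in the alphabet (wrapping around), then delete the first character.
For "wpardon", step one produces "dwhykvu"; step two turns that into "whykvu".

whykvu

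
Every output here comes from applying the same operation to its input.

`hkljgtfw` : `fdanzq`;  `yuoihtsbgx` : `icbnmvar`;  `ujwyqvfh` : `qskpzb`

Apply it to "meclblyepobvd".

wfvfsyjivpx

What's happening: shift every letter 6 places backward in the alphabet (wrapping around), then delete the first 2 characters.
Working it through for "meclblyepobvd": intermediate "gywfvfsyjivpx", final "wfvfsyjivpx".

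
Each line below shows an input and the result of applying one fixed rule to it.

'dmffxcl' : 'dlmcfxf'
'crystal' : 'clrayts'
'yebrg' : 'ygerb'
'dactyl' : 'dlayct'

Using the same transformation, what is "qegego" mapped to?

The transformation: take characters alternately from the front and the back (1st, last, 2nd, 2nd-last, ...).
"qegego" → "qoegge".

qoegge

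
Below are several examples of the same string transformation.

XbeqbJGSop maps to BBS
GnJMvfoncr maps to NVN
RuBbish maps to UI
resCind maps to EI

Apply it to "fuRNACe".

UA

Each output is the input with this applied: keep one character in every 3, starting at position 2 (positions 2nd, 5th, 8th, ...), then convert every letter to uppercase.
On "fuRNACe": the first step gives "uA", and the second then gives "UA".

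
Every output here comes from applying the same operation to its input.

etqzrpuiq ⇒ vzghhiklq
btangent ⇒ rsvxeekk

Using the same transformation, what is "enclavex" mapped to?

rtvvcemo

Rule — sort the characters into alphabetical order, then shift every letter 9 places backward in the alphabet (wrapping around).
Applying both steps to "enclavex": "aceelnvx", then "rtvvcemo".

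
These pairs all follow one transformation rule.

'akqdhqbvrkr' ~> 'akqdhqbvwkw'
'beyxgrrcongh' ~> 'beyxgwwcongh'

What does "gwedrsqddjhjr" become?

Each output is the input with this applied: replace every "r" with "w".
Doing the same to "gwedrsqddjhjr": "gwedwsqddjhjw".

gwedwsqddjhjw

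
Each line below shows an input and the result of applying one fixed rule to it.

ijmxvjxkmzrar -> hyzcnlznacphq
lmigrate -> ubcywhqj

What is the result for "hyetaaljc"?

sxoujqqbz

In each case the input is transformed by: shift every letter 10 places backward in the alphabet (wrapping around), then move the last character to the front.
For "hyetaaljc", step one produces "xoujqqbzs"; step two turns that into "sxoujqqbz".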